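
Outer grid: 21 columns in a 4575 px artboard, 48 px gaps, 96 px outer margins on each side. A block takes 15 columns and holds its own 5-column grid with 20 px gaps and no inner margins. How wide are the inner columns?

Subtract both margins: 4575 − 2·96 = 4383 px.
21c + 20·48 = 4383 → 21c = 3423 → c = 163 px.
15-column span = 15·163 + 14·48 = 3117 px.
5d + 4·20 = 3117 → 5d = 3037 → d = 607.4 px.

607.4 px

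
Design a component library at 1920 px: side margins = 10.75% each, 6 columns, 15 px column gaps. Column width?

Margins: 10.75% × 1920 = 206.4 px each, so content = 1920 − 412.8 = 1507.2 px.
Subtracting 5 column gaps of 15 leaves 1432.2 for 6 columns, so c = 238.7 px.

238.7 px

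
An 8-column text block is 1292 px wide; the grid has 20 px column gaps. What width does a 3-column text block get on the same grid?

472 px

Subtracting 7 column gaps of 20 leaves 1152 for 8 columns, so c = 144 px.
Span of 3: 3·144 + 2·20 = 432 + 40 = 472 px.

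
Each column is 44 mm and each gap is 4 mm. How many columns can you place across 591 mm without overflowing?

12 columns

Each extra column adds 44 + 4 = 48 mm.
(591 + 4) / 48 = 12.40, so 12 columns fit.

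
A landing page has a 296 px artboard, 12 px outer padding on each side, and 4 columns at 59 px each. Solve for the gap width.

Content width = 296 − 2·12 = 272 px.
4·59 + 3g = 272 → 3g = 36 → g = 12 px.

12 px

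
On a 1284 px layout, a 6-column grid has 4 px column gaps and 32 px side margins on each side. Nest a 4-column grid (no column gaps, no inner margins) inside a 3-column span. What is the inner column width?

Take off 64 px of margins, leaving 1220 px.
6c + 5·4 = 1220 → 6c = 1200 → c = 200 px.
Span of 3: 3·200 + 2·4 = 600 + 8 = 608 px.
4d = 608 → d = 152 px.

152 px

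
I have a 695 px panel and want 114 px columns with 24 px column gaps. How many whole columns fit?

5 columns

5 columns: 5·114 + 4·24 = 666 px ≤ 695.
6 columns: 804 px > 695. So 5.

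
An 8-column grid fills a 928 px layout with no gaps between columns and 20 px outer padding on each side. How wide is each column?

Subtract both margins: 928 − 2·20 = 888 px.
With no gaps, each column is 888/8 = 111 px.

111 px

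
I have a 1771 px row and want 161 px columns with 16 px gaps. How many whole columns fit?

k columns need k·161 + (k−1)·16 = k·177 − 16.
k·177 − 16 ≤ 1771 → k ≤ 1787 / 177 ≈ 10.10, so k = 10.

10 columns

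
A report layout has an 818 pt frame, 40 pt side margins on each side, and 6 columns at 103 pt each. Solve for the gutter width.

Subtract both margins: 818 − 2·40 = 738 pt.
Columns use 618 pt, leaving 120 pt across 5 gutters = 24 pt each.

24 pt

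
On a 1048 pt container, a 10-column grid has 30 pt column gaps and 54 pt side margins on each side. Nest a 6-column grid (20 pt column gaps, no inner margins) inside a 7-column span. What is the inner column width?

91.5 pt

Take off 108 pt of margins, leaving 940 pt.
Subtracting 9 column gaps of 30 leaves 670 for 10 columns, so c = 67 pt.
7-column span = 7·67 + 6·30 = 649 pt.
6d + 5·20 = 649 → 6d = 549 → d = 91.5 pt.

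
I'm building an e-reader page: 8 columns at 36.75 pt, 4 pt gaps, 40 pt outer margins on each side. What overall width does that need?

402 pt

Adding margins, columns and gutters: 80 + 294 + 28 = 402 pt.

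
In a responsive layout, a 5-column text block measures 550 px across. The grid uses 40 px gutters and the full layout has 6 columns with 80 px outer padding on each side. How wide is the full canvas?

828 px

5c + 4·40 = 550 → 5c = 390 → c = 78 px.
Adding margins, columns and gutters: 160 + 468 + 200 = 828 px.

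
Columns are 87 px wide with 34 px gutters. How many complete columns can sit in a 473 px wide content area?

4 columns

Each extra column adds 87 + 34 = 121 px.
(473 + 34) / 121 = 4.19, so 4 columns fit.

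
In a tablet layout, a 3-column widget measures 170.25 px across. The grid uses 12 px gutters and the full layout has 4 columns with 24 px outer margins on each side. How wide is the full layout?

3 columns + 2 gutters: 3c + 2·12 = 170.25.
3c = 170.25 − 24 = 146.25, so c = 48.75 px.
Layout = 2·24 + 4·48.75 + 3·12 = 48 + 195 + 36 = 279 px.

279 px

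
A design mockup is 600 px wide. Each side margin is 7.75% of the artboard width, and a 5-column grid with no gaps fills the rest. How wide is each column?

101.4 px

Margins: 7.75% × 600 = 46.5 px each, so content = 600 − 93 = 507 px.
5c = 507 → c = 101.4 px.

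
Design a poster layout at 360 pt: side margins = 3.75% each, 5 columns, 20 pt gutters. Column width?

Each margin = 3.75% of 360 = 13.5 pt; content = 360 − 2·13.5 = 333 pt.
5 columns + 4 gutters: 5c + 4·20 = 333.
5c = 333 − 80 = 253, so c = 50.6 pt.

50.6 pt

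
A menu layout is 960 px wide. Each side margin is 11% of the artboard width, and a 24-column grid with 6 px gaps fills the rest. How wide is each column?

Each margin = 11% of 960 = 105.6 px; content = 960 − 2·105.6 = 748.8 px.
24 columns + 23 gaps: 24c + 23·6 = 748.8.
24c = 748.8 − 138 = 610.8, so c = 25.45 px.

25.45 px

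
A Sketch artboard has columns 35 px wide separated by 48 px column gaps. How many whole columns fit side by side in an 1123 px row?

14 columns

14 columns: 14·35 + 13·48 = 1114 px ≤ 1123.
15 columns: 1197 px > 1123. So 14.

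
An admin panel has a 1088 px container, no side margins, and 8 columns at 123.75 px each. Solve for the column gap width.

Columns use 990 px, leaving 98 px across 7 column gaps = 14 px each.

14 px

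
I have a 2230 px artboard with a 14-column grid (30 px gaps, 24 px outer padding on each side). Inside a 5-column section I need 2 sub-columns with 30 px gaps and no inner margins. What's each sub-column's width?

365 px

Subtract both margins: 2230 − 2·24 = 2182 px.
14 columns + 13 gaps: 14c + 13·30 = 2182.
14c = 2182 − 390 = 1792, so c = 128 px.
5-column span = 5·128 + 4·30 = 760 px.
2d + 1·30 = 760 → 2d = 730 → d = 365 px.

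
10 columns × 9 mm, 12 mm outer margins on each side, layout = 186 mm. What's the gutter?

8 mm

Take off 24 mm of margins, leaving 162 mm.
10 columns take 10·9 = 90 mm; remaining 72 splits into 9 gutters.
g = 72 / 9 = 8 mm.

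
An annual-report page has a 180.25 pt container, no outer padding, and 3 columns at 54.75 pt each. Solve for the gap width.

8 pt

3 columns take 3·54.75 = 164.25 pt; remaining 16 splits into 2 gaps.
g = 16 / 2 = 8 pt.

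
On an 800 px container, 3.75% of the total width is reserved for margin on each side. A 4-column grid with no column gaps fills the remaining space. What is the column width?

185 px

Each margin = 3.75% of 800 = 30 px; content = 800 − 2·30 = 740 px.
4c = 740 → c = 185 px.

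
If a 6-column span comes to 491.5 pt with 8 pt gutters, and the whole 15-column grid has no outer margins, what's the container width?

491.5 − 5·8 = 451.5; ÷6 gives c = 75.25 pt.
Container = 15·75.25 + 14·8 = 1128.75 + 112 = 1240.75 pt.

1240.75 pt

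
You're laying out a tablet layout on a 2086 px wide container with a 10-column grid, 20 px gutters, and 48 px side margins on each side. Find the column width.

181 px

Inside the margins: 2086 − 96 = 1990 px.
Subtracting 9 gutters of 20 leaves 1810 for 10 columns, so c = 181 px.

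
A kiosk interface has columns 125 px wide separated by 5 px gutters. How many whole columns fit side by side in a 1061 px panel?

8 columns

k columns need k·125 + (k−1)·5 = k·130 − 5.
k·130 − 5 ≤ 1061 → k ≤ 1066 / 130 ≈ 8.20, so k = 8.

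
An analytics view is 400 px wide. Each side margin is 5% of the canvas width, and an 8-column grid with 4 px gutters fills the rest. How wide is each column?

400 × (1 − 2·5%) = 400 × 90% = 360 px for the columns.
360 − 7·4 = 332; ÷8 gives c = 41.5 px.

41.5 px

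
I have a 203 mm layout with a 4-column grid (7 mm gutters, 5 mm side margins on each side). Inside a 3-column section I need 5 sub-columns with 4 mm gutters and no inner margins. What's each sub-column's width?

Inside the margins: 203 − 10 = 193 mm.
4 columns + 3 gutters: 4c + 3·7 = 193.
4c = 193 − 21 = 172, so c = 43 mm.
3 columns plus 2 gutters: 129 + 14 = 143 mm.
5 columns + 4 gutters: 5d + 4·4 = 143.
5d = 143 − 16 = 127, so d = 25.4 mm.

25.4 mm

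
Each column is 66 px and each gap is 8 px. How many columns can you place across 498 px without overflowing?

k columns need k·66 + (k−1)·8 = k·74 − 8.
k·74 − 8 ≤ 498 → k ≤ 506 / 74 ≈ 6.84, so k = 6.

6 columns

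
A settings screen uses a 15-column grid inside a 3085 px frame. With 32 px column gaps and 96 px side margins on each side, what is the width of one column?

Subtract both margins: 3085 − 2·96 = 2893 px.
15c + 14·32 = 2893 → 15c = 2445 → c = 163 px.

163 px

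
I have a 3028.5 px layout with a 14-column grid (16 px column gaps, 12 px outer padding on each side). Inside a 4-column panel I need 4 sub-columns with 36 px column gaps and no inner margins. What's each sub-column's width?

Inside the margins: 3028.5 − 24 = 3004.5 px.
14c + 13·16 = 3004.5 → 14c = 2796.5 → c = 199.75 px.
4-column span = 4·199.75 + 3·16 = 847 px.
4 columns + 3 column gaps: 4d + 3·36 = 847.
4d = 847 − 108 = 739, so d = 184.75 px.

184.75 px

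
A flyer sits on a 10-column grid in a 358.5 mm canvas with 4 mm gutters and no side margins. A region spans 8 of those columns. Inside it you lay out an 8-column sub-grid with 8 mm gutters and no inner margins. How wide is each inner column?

10c + 9·4 = 358.5 → 10c = 322.5 → c = 32.25 mm.
Span of 8: 8·32.25 + 7·4 = 258 + 28 = 286 mm.
8d + 7·8 = 286 → 8d = 230 → d = 28.75 mm.

28.75 mm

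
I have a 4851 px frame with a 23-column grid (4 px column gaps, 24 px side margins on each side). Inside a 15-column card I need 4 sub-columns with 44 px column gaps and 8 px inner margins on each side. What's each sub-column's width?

Outer content = 4851 − 2·24 = 4803 px.
23c + 22·4 = 4803 → 23c = 4715 → c = 205 px.
Span of 15: 15·205 + 14·4 = 3075 + 56 = 3131 px.
Inner content = 3131 − 2·8 = 3115 px.
4d + 3·44 = 3115 → 4d = 2983 → d = 745.75 px.

745.75 px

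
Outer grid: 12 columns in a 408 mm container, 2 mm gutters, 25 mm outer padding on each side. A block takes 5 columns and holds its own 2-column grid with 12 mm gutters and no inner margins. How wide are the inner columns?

68 mm

Subtract both margins: 408 − 2·25 = 358 mm.
12c + 11·2 = 358 → 12c = 336 → c = 28 mm.
Span of 5: 5·28 + 4·2 = 140 + 8 = 148 mm.
2 columns + 1 gutter: 2d + 1·12 = 148.
2d = 148 − 12 = 136, so d = 68 mm.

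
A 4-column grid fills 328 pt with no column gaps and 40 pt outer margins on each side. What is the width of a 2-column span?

Inside the margins: 328 − 80 = 248 pt.
With no column gaps, each column is 248/4 = 62 pt.
With no column gaps, 2 columns span 2·62 = 124 pt.

124 pt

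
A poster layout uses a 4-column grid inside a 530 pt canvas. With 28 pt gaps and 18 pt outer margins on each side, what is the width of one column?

Inside the margins: 530 − 36 = 494 pt.
4 columns + 3 gaps: 4c + 3·28 = 494.
4c = 494 − 84 = 410, so c = 102.5 pt.

102.5 pt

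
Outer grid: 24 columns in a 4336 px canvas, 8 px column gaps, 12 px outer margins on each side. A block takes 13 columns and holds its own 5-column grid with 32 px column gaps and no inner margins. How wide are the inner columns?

440.8 px

Take off 24 px of margins, leaving 4312 px.
Subtracting 23 column gaps of 8 leaves 4128 for 24 columns, so c = 172 px.
13-column span = 13·172 + 12·8 = 2332 px.
2332 − 4·32 = 2204; ÷5 gives d = 440.8 px.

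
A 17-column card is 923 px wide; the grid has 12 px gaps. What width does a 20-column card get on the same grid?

1088 px

17c + 16·12 = 923 → 17c = 731 → c = 43 px.
20-column span = 20·43 + 19·12 = 1088 px.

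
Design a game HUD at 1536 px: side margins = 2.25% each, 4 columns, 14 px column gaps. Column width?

Margins: 2.25% × 1536 = 34.56 px each, so content = 1536 − 69.12 = 1466.88 px.
4 columns + 3 column gaps: 4c + 3·14 = 1466.88.
4c = 1466.88 − 42 = 1424.88, so c = 356.22 px.

356.22 px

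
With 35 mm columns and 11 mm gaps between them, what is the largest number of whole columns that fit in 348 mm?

7 columns

Each extra column adds 35 + 11 = 46 mm.
(348 + 11) / 46 = 7.80, so 7 columns fit.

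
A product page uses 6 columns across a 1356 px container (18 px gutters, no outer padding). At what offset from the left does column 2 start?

6c + 5·18 = 1356 → 6c = 1266 → c = 211 px.
No margin, so column 2 starts at 1·(column + gutter) = 1·229 = 229 px.

229 px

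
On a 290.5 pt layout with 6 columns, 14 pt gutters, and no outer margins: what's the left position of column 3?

6c + 5·14 = 290.5 → 6c = 220.5 → c = 36.75 pt.
Each column+gutter stride is 50.75 pt; with no margin, 2 of them is 101.5 pt.

101.5 pt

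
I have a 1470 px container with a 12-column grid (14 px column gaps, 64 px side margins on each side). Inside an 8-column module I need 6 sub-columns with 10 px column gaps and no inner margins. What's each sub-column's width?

140 px

Subtract both margins: 1470 − 2·64 = 1342 px.
Subtracting 11 column gaps of 14 leaves 1188 for 12 columns, so c = 99 px.
8-column span = 8·99 + 7·14 = 890 px.
Subtracting 5 column gaps of 10 leaves 840 for 6 columns, so d = 140 px.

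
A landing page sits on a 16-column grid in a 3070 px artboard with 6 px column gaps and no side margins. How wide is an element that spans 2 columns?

378.5 px

3070 − 15·6 = 2980; ÷16 gives c = 186.25 px.
Span of 2: 2·186.25 + 1·6 = 372.5 + 6 = 378.5 px.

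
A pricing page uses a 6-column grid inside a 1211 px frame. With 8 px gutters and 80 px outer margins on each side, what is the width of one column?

168.5 px

Take off 160 px of margins, leaving 1051 px.
Subtracting 5 gutters of 8 leaves 1011 for 6 columns, so c = 168.5 px.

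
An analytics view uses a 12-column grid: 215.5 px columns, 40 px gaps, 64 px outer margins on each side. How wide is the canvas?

3154 px

Adding margins, columns and gutters: 128 + 2586 + 440 = 3154 px.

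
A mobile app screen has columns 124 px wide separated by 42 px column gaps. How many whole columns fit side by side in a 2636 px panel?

16 columns: 16·124 + 15·42 = 2614 px ≤ 2636.
17 columns: 2780 px > 2636. So 16.

16 columns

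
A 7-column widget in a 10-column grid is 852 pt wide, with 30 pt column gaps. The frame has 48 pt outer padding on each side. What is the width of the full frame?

1326 pt

7 columns + 6 column gaps: 7c + 6·30 = 852.
7c = 852 − 180 = 672, so c = 96 pt.
Frame = 2·48 + 10·96 + 9·30 = 96 + 960 + 270 = 1326 pt.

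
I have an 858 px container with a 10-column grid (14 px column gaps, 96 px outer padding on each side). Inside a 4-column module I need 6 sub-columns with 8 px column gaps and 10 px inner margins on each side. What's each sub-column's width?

Take off 192 px of margins, leaving 666 px.
666 − 9·14 = 540; ÷10 gives c = 54 px.
4 columns plus 3 column gaps: 216 + 42 = 258 px.
Inner content = 258 − 2·10 = 238 px.
6d + 5·8 = 238 → 6d = 198 → d = 33 px.

33 px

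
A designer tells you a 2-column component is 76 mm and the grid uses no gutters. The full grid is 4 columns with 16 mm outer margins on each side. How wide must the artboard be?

With no gutters, each column is 76/2 = 38 mm.
Summing: 32 + 152 = 184 mm.

184 mm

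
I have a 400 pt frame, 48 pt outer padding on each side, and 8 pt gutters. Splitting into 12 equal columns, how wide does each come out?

Inside the margins: 400 − 96 = 304 pt.
12 columns + 11 gutters: 12c + 11·8 = 304.
12c = 304 − 88 = 216, so c = 18 pt.

18 pt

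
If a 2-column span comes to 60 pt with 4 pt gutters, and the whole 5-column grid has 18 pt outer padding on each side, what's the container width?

Subtracting 1 gutter of 4 leaves 56 for 2 columns, so c = 28 pt.
Container = 2·18 + 5·28 + 4·4 = 36 + 140 + 16 = 192 pt.

192 pt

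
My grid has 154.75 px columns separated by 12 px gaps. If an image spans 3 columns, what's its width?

3 columns plus 2 gaps: 464.25 + 24 = 488.25 px.

488.25 px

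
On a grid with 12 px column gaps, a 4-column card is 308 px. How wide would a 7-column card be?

Subtracting 3 column gaps of 12 leaves 272 for 4 columns, so c = 68 px.
Span of 7: 7·68 + 6·12 = 476 + 72 = 548 px.

548 px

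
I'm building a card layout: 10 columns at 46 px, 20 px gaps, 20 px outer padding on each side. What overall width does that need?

Adding margins, columns and gutters: 40 + 460 + 180 = 680 px.

680 px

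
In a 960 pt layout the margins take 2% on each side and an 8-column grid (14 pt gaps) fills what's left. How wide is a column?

960 × (1 − 2·2%) = 960 × 96% = 921.6 pt for the columns.
Subtracting 7 gaps of 14 leaves 823.6 for 8 columns, so c = 102.95 pt.

102.95 pt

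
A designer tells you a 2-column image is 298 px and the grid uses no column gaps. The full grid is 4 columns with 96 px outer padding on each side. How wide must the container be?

298 / 2 = 149 px per column.
Summing: 192 + 596 = 788 px.

788 px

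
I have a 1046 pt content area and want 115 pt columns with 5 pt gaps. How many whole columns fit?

8 columns

k columns need k·115 + (k−1)·5 = k·120 − 5.
k·120 − 5 ≤ 1046 → k ≤ 1051 / 120 ≈ 8.76, so k = 8.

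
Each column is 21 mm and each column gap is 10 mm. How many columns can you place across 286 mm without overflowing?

9 columns

Each extra column adds 21 + 10 = 31 mm.
(286 + 10) / 31 = 9.55, so 9 columns fit.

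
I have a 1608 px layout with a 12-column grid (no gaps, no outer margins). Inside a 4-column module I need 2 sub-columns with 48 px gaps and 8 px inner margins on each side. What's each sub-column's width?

236 px

1608 / 12 = 134 px per column.
With no gaps, 4 columns span 4·134 = 536 px.
Inner content = 536 − 2·8 = 520 px.
Subtracting 1 gap of 48 leaves 472 for 2 columns, so d = 236 px.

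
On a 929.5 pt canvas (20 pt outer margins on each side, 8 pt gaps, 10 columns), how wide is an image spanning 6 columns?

Take off 40 pt of margins, leaving 889.5 pt.
Subtracting 9 gaps of 8 leaves 817.5 for 10 columns, so c = 81.75 pt.
Span of 6: 6·81.75 + 5·8 = 490.5 + 40 = 530.5 pt.

530.5 pt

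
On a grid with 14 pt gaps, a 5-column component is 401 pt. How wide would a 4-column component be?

Subtracting 4 gaps of 14 leaves 345 for 5 columns, so c = 69 pt.
4 columns plus 3 gaps: 276 + 42 = 318 pt.

318 pt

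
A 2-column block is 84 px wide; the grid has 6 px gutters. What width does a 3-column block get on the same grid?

2 columns + 1 gutter: 2c + 1·6 = 84.
2c = 84 − 6 = 78, so c = 39 px.
Span of 3: 3·39 + 2·6 = 117 + 12 = 129 px.

129 px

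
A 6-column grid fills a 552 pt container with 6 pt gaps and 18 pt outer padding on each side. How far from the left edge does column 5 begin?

Content = 552 − 2·18 = 516 pt.
6 columns + 5 gaps: 6c + 5·6 = 516.
6c = 516 − 30 = 486, so c = 81 pt.
Each column+gutter stride is 87 pt; 4 of them past the 18 pt margin is 18 + 348 = 366 pt.

366 pt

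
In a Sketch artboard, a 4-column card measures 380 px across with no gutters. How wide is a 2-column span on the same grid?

With no gutters, each column is 380/4 = 95 px.
With no gutters, 2 columns span 2·95 = 190 px.

190 px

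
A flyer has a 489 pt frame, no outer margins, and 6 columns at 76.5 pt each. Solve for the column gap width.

6·76.5 + 5g = 489 → 5g = 30 → g = 6 pt.

6 pt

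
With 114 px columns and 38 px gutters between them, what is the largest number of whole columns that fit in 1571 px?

k columns need k·114 + (k−1)·38 = k·152 − 38.
k·152 − 38 ≤ 1571 → k ≤ 1609 / 152 ≈ 10.59, so k = 10.

10 columns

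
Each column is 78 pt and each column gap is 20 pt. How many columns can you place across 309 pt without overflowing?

k columns need k·78 + (k−1)·20 = k·98 − 20.
k·98 − 20 ≤ 309 → k ≤ 329 / 98 ≈ 3.36, so k = 3.

3 columns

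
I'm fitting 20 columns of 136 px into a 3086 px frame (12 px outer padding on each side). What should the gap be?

18 px

Content width = 3086 − 2·12 = 3062 px.
Columns use 2720 px, leaving 342 px across 19 gaps = 18 px each.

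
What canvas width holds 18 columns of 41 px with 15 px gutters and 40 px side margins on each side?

Adding margins, columns and gutters: 80 + 738 + 255 = 1073 px.

1073 px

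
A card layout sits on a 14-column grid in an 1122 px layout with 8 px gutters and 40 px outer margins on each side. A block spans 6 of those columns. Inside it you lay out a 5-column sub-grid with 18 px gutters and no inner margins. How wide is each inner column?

Subtract both margins: 1122 − 2·40 = 1042 px.
Subtracting 13 gutters of 8 leaves 938 for 14 columns, so c = 67 px.
Span of 6: 6·67 + 5·8 = 402 + 40 = 442 px.
5d + 4·18 = 442 → 5d = 370 → d = 74 px.

74 px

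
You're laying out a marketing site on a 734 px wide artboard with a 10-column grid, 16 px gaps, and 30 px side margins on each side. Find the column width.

Take off 60 px of margins, leaving 674 px.
Subtracting 9 gaps of 16 leaves 530 for 10 columns, so c = 53 px.

53 px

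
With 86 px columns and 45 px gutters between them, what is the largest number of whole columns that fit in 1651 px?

12 columns

k columns need k·86 + (k−1)·45 = k·131 − 45.
k·131 − 45 ≤ 1651 → k ≤ 1696 / 131 ≈ 12.95, so k = 12.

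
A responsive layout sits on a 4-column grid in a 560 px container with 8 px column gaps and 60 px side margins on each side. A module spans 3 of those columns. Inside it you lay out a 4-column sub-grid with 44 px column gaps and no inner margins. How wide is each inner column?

49 px

Outer content = 560 − 2·60 = 440 px.
4c + 3·8 = 440 → 4c = 416 → c = 104 px.
3 columns plus 2 column gaps: 312 + 16 = 328 px.
4d + 3·44 = 328 → 4d = 196 → d = 49 px.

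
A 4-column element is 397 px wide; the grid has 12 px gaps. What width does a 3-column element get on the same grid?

294.75 px

397 − 3·12 = 361; ÷4 gives c = 90.25 px.
3 columns plus 2 gaps: 270.75 + 24 = 294.75 px.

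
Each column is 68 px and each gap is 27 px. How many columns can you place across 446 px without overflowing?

4 columns

k columns need k·68 + (k−1)·27 = k·95 − 27.
k·95 − 27 ≤ 446 → k ≤ 473 / 95 ≈ 4.98, so k = 4.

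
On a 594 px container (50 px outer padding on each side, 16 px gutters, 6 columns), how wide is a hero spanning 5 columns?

409 px

Take off 100 px of margins, leaving 494 px.
6c + 5·16 = 494 → 6c = 414 → c = 69 px.
Span of 5: 5·69 + 4·16 = 345 + 64 = 409 px.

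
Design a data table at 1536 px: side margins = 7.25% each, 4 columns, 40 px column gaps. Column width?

298.32 px

1536 × (1 − 2·7.25%) = 1536 × 85.5% = 1313.28 px for the columns.
Subtracting 3 column gaps of 40 leaves 1193.28 for 4 columns, so c = 298.32 px.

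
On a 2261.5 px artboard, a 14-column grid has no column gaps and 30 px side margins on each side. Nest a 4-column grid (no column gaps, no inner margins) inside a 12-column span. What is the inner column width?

471.75 px

Subtract both margins: 2261.5 − 2·30 = 2201.5 px.
2201.5 / 14 = 157.25 px per column.
12-column span = 12·157.25 = 1887 px.
1887 / 4 = 471.75 px per column.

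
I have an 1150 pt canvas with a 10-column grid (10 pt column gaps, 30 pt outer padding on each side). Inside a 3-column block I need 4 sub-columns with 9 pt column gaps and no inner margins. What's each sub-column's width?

Subtract both margins: 1150 − 2·30 = 1090 pt.
Subtracting 9 column gaps of 10 leaves 1000 for 10 columns, so c = 100 pt.
3-column span = 3·100 + 2·10 = 320 pt.
4 columns + 3 column gaps: 4d + 3·9 = 320.
4d = 320 − 27 = 293, so d = 73.25 pt.

73.25 pt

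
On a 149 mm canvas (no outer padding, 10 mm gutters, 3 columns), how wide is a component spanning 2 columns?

96 mm

Subtracting 2 gutters of 10 leaves 129 for 3 columns, so c = 43 mm.
Span of 2: 2·43 + 1·10 = 86 + 10 = 96 mm.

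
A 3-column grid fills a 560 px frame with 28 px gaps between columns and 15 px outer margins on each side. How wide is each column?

158 px

Subtract both margins: 560 − 2·15 = 530 px.
3c + 2·28 = 530 → 3c = 474 → c = 158 px.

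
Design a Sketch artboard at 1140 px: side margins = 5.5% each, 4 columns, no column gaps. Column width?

1140 × (1 − 2·5.5%) = 1140 × 89% = 1014.6 px for the columns.
With no column gaps, each column is 1014.6/4 = 253.65 px.

253.65 px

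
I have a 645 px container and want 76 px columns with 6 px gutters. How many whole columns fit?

7 columns

Each extra column adds 76 + 6 = 82 px.
(645 + 6) / 82 = 7.94, so 7 columns fit.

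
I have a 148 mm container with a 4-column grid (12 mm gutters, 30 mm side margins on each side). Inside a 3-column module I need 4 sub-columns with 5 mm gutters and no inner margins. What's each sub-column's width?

12 mm

Take off 60 mm of margins, leaving 88 mm.
4c + 3·12 = 88 → 4c = 52 → c = 13 mm.
3 columns plus 2 gutters: 39 + 24 = 63 mm.
4d + 3·5 = 63 → 4d = 48 → d = 12 mm.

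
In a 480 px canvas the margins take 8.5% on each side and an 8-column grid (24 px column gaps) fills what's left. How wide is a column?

28.8 px

480 × (1 − 2·8.5%) = 480 × 83% = 398.4 px for the columns.
398.4 − 7·24 = 230.4; ÷8 gives c = 28.8 px.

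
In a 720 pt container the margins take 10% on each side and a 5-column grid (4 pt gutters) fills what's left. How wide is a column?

112 pt

720 × (1 − 2·10%) = 720 × 80% = 576 pt for the columns.
5c + 4·4 = 576 → 5c = 560 → c = 112 pt.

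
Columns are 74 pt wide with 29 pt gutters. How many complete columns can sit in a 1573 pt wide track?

Each extra column adds 74 + 29 = 103 pt.
(1573 + 29) / 103 = 15.55, so 15 columns fit.

15 columns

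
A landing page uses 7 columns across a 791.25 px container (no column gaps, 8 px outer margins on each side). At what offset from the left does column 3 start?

229.5 px

Content = 791.25 − 2·8 = 775.25 px.
7c = 775.25 → c = 110.75 px.
Column 3 starts at margin + 2·(column + gutter) = 8 + 2·110.75 = 229.5 px.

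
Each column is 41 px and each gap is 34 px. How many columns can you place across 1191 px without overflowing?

16 columns

k columns need k·41 + (k−1)·34 = k·75 − 34.
k·75 − 34 ≤ 1191 → k ≤ 1225 / 75 ≈ 16.33, so k = 16.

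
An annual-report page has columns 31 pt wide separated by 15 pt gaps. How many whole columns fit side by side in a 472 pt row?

k columns need k·31 + (k−1)·15 = k·46 − 15.
k·46 − 15 ≤ 472 → k ≤ 487 / 46 ≈ 10.59, so k = 10.

10 columns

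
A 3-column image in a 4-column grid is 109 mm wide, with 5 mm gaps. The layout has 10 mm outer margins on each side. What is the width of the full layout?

109 − 2·5 = 99; ÷3 gives c = 33 mm.
Adding margins, columns and gutters: 20 + 132 + 15 = 167 mm.

167 mm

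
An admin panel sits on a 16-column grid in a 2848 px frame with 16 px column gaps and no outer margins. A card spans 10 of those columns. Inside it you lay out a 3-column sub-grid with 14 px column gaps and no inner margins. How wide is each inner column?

582 px

16 columns + 15 column gaps: 16c + 15·16 = 2848.
16c = 2848 − 240 = 2608, so c = 163 px.
Span of 10: 10·163 + 9·16 = 1630 + 144 = 1774 px.
3 columns + 2 column gaps: 3d + 2·14 = 1774.
3d = 1774 − 28 = 1746, so d = 582 px.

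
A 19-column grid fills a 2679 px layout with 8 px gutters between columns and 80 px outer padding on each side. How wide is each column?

125 px

Take off 160 px of margins, leaving 2519 px.
Subtracting 18 gutters of 8 leaves 2375 for 19 columns, so c = 125 px.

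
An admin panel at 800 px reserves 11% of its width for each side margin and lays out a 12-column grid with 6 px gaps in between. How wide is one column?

46.5 px

Each margin = 11% of 800 = 88 px; content = 800 − 2·88 = 624 px.
12c + 11·6 = 624 → 12c = 558 → c = 46.5 px.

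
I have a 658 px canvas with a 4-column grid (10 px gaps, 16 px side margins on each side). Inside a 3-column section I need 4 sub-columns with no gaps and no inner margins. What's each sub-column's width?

116.75 px

Subtract both margins: 658 − 2·16 = 626 px.
Subtracting 3 gaps of 10 leaves 596 for 4 columns, so c = 149 px.
3 columns plus 2 gaps: 447 + 20 = 467 px.
4d = 467 → d = 116.75 px.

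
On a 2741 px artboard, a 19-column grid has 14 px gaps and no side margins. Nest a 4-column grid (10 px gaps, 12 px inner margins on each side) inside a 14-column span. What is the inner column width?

490.5 px

2741 − 18·14 = 2489; ÷19 gives c = 131 px.
14-column span = 14·131 + 13·14 = 2016 px.
Inner content = 2016 − 2·12 = 1992 px.
4d + 3·10 = 1992 → 4d = 1962 → d = 490.5 px.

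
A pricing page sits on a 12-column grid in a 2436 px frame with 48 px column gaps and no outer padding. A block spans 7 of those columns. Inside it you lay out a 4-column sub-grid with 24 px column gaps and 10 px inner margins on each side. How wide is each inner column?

Subtracting 11 column gaps of 48 leaves 1908 for 12 columns, so c = 159 px.
7-column span = 7·159 + 6·48 = 1401 px.
Inner content = 1401 − 2·10 = 1381 px.
1381 − 3·24 = 1309; ÷4 gives d = 327.25 px.

327.25 px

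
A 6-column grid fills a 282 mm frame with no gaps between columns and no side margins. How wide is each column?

47 mm

With no gaps, each column is 282/6 = 47 mm.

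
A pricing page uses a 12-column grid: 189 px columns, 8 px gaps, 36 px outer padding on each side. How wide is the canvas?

2428 px

Total width: 2·36 + 12·189 + 11·8 = 2428 px.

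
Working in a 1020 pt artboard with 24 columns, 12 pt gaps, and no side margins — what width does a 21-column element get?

1020 − 23·12 = 744; ÷24 gives c = 31 pt.
21-column span = 21·31 + 20·12 = 891 pt.

891 pt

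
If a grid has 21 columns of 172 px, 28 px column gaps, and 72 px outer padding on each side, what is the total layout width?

4316 px

Layout = 2·72 + 21·172 + 20·28 = 144 + 3612 + 560 = 4316 px.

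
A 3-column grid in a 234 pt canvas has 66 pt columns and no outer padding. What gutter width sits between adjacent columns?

3·66 + 2g = 234 → 2g = 36 → g = 18 pt.

18 pt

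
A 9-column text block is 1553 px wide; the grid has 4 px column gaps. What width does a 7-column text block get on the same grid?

1207 px

1553 − 8·4 = 1521; ÷9 gives c = 169 px.
7 columns plus 6 column gaps: 1183 + 24 = 1207 px.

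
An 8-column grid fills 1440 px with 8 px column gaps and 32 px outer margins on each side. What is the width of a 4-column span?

684 px

Content width = 1440 − 2·32 = 1376 px.
1376 − 7·8 = 1320; ÷8 gives c = 165 px.
4-column span = 4·165 + 3·8 = 684 px.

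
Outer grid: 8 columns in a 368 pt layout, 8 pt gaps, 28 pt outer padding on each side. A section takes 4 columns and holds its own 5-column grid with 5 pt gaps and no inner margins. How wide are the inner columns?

26.4 pt

Inside the margins: 368 − 56 = 312 pt.
8c + 7·8 = 312 → 8c = 256 → c = 32 pt.
4-column span = 4·32 + 3·8 = 152 pt.
Subtracting 4 gaps of 5 leaves 132 for 5 columns, so d = 26.4 pt.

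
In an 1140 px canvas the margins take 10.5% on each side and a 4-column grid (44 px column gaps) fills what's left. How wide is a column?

Each margin = 10.5% of 1140 = 119.7 px; content = 1140 − 2·119.7 = 900.6 px.
Subtracting 3 column gaps of 44 leaves 768.6 for 4 columns, so c = 192.15 px.

192.15 px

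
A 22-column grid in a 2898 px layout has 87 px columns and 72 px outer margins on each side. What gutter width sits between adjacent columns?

40 px

Inside the margins: 2898 − 144 = 2754 px.
Columns use 1914 px, leaving 840 px across 21 gutters = 40 px each.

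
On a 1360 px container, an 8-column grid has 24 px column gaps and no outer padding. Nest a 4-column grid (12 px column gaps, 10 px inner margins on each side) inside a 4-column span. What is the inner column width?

153 px

8c + 7·24 = 1360 → 8c = 1192 → c = 149 px.
4 columns plus 3 column gaps: 596 + 72 = 668 px.
Inner content = 668 − 2·10 = 648 px.
Subtracting 3 column gaps of 12 leaves 612 for 4 columns, so d = 153 px.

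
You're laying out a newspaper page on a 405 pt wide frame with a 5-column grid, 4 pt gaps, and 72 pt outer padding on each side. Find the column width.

Subtract both margins: 405 − 2·72 = 261 pt.
Subtracting 4 gaps of 4 leaves 245 for 5 columns, so c = 49 pt.

49 pt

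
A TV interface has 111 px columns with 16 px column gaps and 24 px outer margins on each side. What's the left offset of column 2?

Column 2 starts at margin + 1·(column + gutter) = 24 + 1·127 = 151 px.

151 px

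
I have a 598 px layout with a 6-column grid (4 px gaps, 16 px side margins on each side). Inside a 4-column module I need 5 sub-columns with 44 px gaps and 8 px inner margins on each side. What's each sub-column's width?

36.8 px

Take off 32 px of margins, leaving 566 px.
6 columns + 5 gaps: 6c + 5·4 = 566.
6c = 566 − 20 = 546, so c = 91 px.
Span of 4: 4·91 + 3·4 = 364 + 12 = 376 px.
Inner content = 376 − 2·8 = 360 px.
360 − 4·44 = 184; ÷5 gives d = 36.8 px.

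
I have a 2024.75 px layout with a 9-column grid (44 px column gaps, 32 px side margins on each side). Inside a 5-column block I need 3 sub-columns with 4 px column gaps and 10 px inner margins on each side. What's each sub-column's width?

Outer content = 2024.75 − 2·32 = 1960.75 px.
1960.75 − 8·44 = 1608.75; ÷9 gives c = 178.75 px.
5-column span = 5·178.75 + 4·44 = 1069.75 px.
Inner content = 1069.75 − 2·10 = 1049.75 px.
3d + 2·4 = 1049.75 → 3d = 1041.75 → d = 347.25 px.

347.25 px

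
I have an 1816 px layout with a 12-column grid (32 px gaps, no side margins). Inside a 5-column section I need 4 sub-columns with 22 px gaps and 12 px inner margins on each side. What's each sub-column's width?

162 px

12c + 11·32 = 1816 → 12c = 1464 → c = 122 px.
5 columns plus 4 gaps: 610 + 128 = 738 px.
Inner content = 738 − 2·12 = 714 px.
4d + 3·22 = 714 → 4d = 648 → d = 162 px.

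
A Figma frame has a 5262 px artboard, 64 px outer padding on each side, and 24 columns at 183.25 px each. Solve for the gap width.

Content width = 5262 − 2·64 = 5134 px.
Columns use 4398 px, leaving 736 px across 23 gaps = 32 px each.

32 px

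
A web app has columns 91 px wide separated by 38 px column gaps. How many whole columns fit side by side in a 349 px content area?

3 columns

3 columns: 3·91 + 2·38 = 349 px ≤ 349.
4 columns: 478 px > 349. So 3.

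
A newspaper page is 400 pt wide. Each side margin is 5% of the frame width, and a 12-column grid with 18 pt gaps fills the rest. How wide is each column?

Margins: 5% × 400 = 20 pt each, so content = 400 − 40 = 360 pt.
12 columns + 11 gaps: 12c + 11·18 = 360.
12c = 360 − 198 = 162, so c = 13.5 pt.

13.5 pt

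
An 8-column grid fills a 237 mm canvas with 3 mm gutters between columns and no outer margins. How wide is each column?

8 columns + 7 gutters: 8c + 7·3 = 237.
8c = 237 − 21 = 216, so c = 27 mm.

27 mm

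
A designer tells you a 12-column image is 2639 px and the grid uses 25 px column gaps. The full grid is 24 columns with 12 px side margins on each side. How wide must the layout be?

5327 px

12 columns + 11 column gaps: 12c + 11·25 = 2639.
12c = 2639 − 275 = 2364, so c = 197 px.
Adding margins, columns and gutters: 24 + 4728 + 575 = 5327 px.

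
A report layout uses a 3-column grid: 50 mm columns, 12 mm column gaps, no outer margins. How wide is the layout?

Layout = 3·50 + 2·12 = 150 + 24 = 174 mm.

174 mm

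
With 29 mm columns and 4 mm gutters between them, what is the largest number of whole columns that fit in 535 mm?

k columns need k·29 + (k−1)·4 = k·33 − 4.
k·33 − 4 ≤ 535 → k ≤ 539 / 33 ≈ 16.33, so k = 16.

16 columns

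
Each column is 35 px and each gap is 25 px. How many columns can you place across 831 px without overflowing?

14 columns

14 columns: 14·35 + 13·25 = 815 px ≤ 831.
15 columns: 875 px > 831. So 14.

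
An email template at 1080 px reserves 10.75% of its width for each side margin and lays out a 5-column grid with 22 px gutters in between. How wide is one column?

Each margin = 10.75% of 1080 = 116.1 px; content = 1080 − 2·116.1 = 847.8 px.
5 columns + 4 gutters: 5c + 4·22 = 847.8.
5c = 847.8 − 88 = 759.8, so c = 151.96 px.

151.96 px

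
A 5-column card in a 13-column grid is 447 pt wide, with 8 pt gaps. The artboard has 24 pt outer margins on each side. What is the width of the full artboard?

1223 pt

447 − 4·8 = 415; ÷5 gives c = 83 pt.
Total width: 2·24 + 13·83 + 12·8 = 1223 pt.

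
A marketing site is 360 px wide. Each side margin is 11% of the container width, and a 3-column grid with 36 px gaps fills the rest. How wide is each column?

69.6 px

Each margin = 11% of 360 = 39.6 px; content = 360 − 2·39.6 = 280.8 px.
Subtracting 2 gaps of 36 leaves 208.8 for 3 columns, so c = 69.6 px.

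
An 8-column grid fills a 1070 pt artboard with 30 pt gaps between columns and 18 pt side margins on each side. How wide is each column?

103 pt

Subtract both margins: 1070 − 2·18 = 1034 pt.
8c + 7·30 = 1034 → 8c = 824 → c = 103 pt.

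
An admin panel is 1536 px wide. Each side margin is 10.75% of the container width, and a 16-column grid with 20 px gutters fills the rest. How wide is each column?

56.61 px

1536 × (1 − 2·10.75%) = 1536 × 78.5% = 1205.76 px for the columns.
16 columns + 15 gutters: 16c + 15·20 = 1205.76.
16c = 1205.76 − 300 = 905.76, so c = 56.61 px.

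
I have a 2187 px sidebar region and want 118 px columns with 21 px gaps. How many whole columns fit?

15 columns

Each extra column adds 118 + 21 = 139 px.
(2187 + 21) / 139 = 15.88, so 15 columns fit.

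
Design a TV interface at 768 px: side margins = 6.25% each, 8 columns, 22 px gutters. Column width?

Margins: 6.25% × 768 = 48 px each, so content = 768 − 96 = 672 px.
672 − 7·22 = 518; ÷8 gives c = 64.75 px.

64.75 px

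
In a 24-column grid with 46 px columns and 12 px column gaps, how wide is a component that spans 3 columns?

3-column span = 3·46 + 2·12 = 162 px.

162 px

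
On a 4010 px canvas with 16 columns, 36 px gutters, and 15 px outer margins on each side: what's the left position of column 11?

Subtract both margins: 4010 − 2·15 = 3980 px.
Subtracting 15 gutters of 36 leaves 3440 for 16 columns, so c = 215 px.
Each column+gutter stride is 251 px; 10 of them past the 15 px margin is 15 + 2510 = 2525 px.

2525 px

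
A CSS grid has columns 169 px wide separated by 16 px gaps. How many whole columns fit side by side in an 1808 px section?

9 columns

Each extra column adds 169 + 16 = 185 px.
(1808 + 16) / 185 = 9.86, so 9 columns fit.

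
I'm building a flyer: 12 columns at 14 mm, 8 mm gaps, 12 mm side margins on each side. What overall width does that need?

280 mm

Total width: 2·12 + 12·14 + 11·8 = 280 mm.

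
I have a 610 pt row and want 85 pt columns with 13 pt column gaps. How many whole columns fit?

6 columns

k columns need k·85 + (k−1)·13 = k·98 − 13.
k·98 − 13 ≤ 610 → k ≤ 623 / 98 ≈ 6.36, so k = 6.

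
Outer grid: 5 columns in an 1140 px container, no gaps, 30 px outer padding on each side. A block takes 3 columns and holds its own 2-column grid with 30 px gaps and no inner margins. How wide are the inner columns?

Inside the margins: 1140 − 60 = 1080 px.
1080 / 5 = 216 px per column.
With no gaps, 3 columns span 3·216 = 648 px.
2 columns + 1 gap: 2d + 1·30 = 648.
2d = 648 − 30 = 618, so d = 309 px.

309 px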